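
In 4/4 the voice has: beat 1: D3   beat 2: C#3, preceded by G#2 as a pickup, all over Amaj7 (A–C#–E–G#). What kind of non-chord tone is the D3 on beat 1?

Appoggiatura.

The harmony at that moment is A major seventh chord (A, C#, E, G#); D3 is not a chord tone.
It is approached by leap up from G#2 and left by step down to C#3.
Leap in, step out, metrically accented — an appoggiatura.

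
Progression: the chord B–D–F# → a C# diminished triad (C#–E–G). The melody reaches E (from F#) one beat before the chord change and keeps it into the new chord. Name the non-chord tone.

The harmony at that moment is B minor triad (B, D, F#); E is not a chord tone.
It is approached by step down from F# and then sustained as the same pitch into the next harmony.
Arriving early and becoming a chord tone when the harmony changes — an anticipation.

E is an anticipation.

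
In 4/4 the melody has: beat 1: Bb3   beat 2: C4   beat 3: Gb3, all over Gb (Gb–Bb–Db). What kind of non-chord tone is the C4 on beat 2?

The harmony at that moment is Gb major triad (Gb, Bb, Db); C4 is not a chord tone.
It is approached by step up from Bb3 and left by leap down to Gb3.
Step in, leap out, on a weak beat — an escape tone.

Escape tone.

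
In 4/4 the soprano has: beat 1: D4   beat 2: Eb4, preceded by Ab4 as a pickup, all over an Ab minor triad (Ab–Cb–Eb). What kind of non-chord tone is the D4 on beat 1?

The harmony at that moment is Ab minor triad (Ab, Cb, Eb); D4 is not a chord tone.
It is approached by leap down from Ab4 and left by step up to Eb4.
Leap in, step out, metrically accented — an appoggiatura.

Appoggiatura.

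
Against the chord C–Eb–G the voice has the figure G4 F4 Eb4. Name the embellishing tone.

The harmony at that moment is C minor triad (C, Eb, G); F4 is not a chord tone.
It is approached by step down from G4 and left by step down to Eb4.
Step in, step out in the same direction — a passing tone.

F4 is a passing tone.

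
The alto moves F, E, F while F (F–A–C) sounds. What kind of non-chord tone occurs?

E is a neighbor tone.

The harmony at that moment is F major triad (F, A, C); E is not a chord tone.
It is approached by step down from F and left by step up to F.
Step away and step back to the same note — a neighbor tone (lower neighbor).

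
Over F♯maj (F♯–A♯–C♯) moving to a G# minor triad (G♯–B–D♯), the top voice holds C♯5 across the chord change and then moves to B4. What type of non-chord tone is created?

C♯5 is a suspension.

The harmony at that moment is G♯ minor triad (G♯, B, D♯); C♯5 is not a chord tone.
It is held over (the same pitch as the preceding C♯5) and left by step down to B4.
Held over from the previous chord and resolving down by step — a suspension.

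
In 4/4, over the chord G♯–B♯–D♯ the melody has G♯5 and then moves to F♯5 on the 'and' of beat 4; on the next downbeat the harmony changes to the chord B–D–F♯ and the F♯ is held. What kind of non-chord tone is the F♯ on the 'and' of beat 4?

The harmony at that moment is G♯ major triad (G♯, B♯, D♯); F♯5 is not a chord tone.
It is approached by step down from G♯5 and then sustained as the same pitch into the next harmony.
Arriving early and becoming a chord tone when the harmony changes — an anticipation.

Anticipation.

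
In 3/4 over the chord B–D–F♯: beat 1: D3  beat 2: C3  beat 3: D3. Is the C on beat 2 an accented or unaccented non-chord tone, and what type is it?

Unaccented neighbor tone.

The harmony at that moment is B minor triad (B, D, F♯); C3 is not a chord tone.
It is approached by step down from D3 and left by step up to D3.
Step away and step back to the same note — a neighbor tone (lower neighbor).
It falls on a weak beat, so it is unaccented.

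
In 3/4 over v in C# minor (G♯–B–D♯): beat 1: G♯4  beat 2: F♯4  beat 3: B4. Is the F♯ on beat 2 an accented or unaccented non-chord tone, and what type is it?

The harmony at that moment is G♯ minor triad (G♯, B, D♯); F♯4 is not a chord tone.
It is approached by step down from G♯4 and left by leap up to B4.
Step in, leap out — an escape tone.
It falls on a weak beat, so it is unaccented.

Unaccented escape tone.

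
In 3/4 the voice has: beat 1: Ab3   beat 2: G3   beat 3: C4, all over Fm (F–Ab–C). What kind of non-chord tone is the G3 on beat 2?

Escape tone.

The harmony at that moment is F minor triad (F, Ab, C); G3 is not a chord tone.
It is approached by step down from Ab3 and left by leap up to C4.
Step in, leap out, on a weak beat — an escape tone.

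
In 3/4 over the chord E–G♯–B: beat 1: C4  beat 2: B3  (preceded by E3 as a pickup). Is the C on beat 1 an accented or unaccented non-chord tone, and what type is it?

Accented appoggiatura.

The harmony at that moment is E major triad (E, G♯, B); C4 is not a chord tone.
It is approached by leap up from E3 and left by step down to B3.
Leap in, step out — an appoggiatura.
It falls on the downbeat, so it is accented.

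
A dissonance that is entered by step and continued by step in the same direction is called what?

Approach: by step. Departure: by step, continuing in the same direction.
Stepwise on both sides with no change of direction means the note fills in the space between two different chord tones — a passing tone. (Had it turned back to its starting note it would be a neighbor tone instead.)

Passing tone.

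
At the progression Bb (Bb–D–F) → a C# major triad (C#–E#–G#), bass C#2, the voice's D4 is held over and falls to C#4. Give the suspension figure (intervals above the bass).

9–8 suspension.

At the second chord the bass is C#2. The suspended D4 lies a ninth above the bass; after resolving down by step to C#4, the interval above the bass becomes an octave.
Suspension figures are named by those two intervals: 9–8.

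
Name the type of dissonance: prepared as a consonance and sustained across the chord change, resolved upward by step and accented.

Retardation.

Approach: by preparation — the pitch is first a chord tone, then held (tied or repeated) while the harmony changes under it. Departure: up by step. Metric position: strong.
A prepared dissonance that resolves upward by step — a retardation. (The same figure resolving downward would be a suspension.)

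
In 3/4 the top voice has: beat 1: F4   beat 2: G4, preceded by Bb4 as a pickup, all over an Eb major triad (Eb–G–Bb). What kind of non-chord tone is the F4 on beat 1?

Appoggiatura.

The harmony at that moment is Eb major triad (Eb, G, Bb); F4 is not a chord tone.
It is approached by leap down from Bb4 and left by step up to G4.
Leap in, step out, metrically accented — an appoggiatura.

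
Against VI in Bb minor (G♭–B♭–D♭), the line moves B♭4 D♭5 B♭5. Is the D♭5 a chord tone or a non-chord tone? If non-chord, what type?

Chord tone (the fifth of Gb major triad).

Gb major triad contains G♭, B♭, D♭; D♭ is the fifth, so it is a chord tone.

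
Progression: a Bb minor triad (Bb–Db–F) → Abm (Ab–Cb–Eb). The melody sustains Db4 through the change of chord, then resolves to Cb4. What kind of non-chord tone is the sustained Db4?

Db4 is a suspension.

The harmony at that moment is Ab minor triad (Ab, Cb, Eb); Db4 is not a chord tone.
It is held over (the same pitch as the preceding Db4) and left by step down to Cb4.
Held over from the previous chord and resolving down by step — a suspension.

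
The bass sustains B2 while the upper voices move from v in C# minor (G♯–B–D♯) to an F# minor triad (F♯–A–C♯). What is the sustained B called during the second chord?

Pedal tone (pedal point).

The harmony at that moment is F♯ minor triad (F♯, A, C♯); B2 is not a chord tone.
It is held over (the same pitch as the preceding B2) and then sustained as the same pitch into the next harmony.
Sustained through a change of harmony — a pedal tone.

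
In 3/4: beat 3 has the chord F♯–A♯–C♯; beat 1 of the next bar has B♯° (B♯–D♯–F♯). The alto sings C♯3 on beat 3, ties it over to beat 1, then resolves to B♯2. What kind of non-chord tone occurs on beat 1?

Suspension.

The harmony at that moment is B♯ diminished triad (B♯, D♯, F♯); C♯3 is not a chord tone.
It is held over (the same pitch as the preceding C♯3) and left by step down to B♯2.
Held over from the previous chord and resolving down by step — a suspension.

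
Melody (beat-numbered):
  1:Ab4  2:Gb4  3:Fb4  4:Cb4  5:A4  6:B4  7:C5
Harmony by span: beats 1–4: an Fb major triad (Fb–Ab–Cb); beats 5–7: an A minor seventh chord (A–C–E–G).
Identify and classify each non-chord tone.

Gb4 (beat 2) — passing tone; B4 (beat 6) — passing tone.

The harmony at that moment is Fb major triad (Fb, Ab, Cb); Gb4 is not a chord tone.
It is approached by step down from Ab4 and left by step down to Fb4.
Step in, step out in the same direction — a passing tone.
The harmony at that moment is A minor seventh chord (A, C, E, G); B4 is not a chord tone.
It is approached by step up from A4 and left by step up to C5.
Step in, step out in the same direction — a passing tone.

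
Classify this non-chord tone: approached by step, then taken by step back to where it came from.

Neighbor tone.

Approach: by step. Departure: by step in the opposite direction, back to the starting pitch.
Stepwise on both sides but reversing to return to the same chord tone — a neighbor tone. (Had it continued onward in the same direction it would be a passing tone instead.)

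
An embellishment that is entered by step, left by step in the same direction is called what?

Approach: by step. Departure: by step, continuing in the same direction.
Stepwise on both sides with no change of direction means the note fills in the space between two different chord tones — a passing tone. (Had it turned back to its starting note it would be a neighbor tone instead.)

Passing tone.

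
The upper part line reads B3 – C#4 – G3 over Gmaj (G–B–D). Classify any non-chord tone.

The harmony at that moment is G major triad (G, B, D); C#4 is not a chord tone.
It is approached by step up from B3 and left by leap down to G3.
Step in, leap out — an escape tone.

C#4 is an escape tone.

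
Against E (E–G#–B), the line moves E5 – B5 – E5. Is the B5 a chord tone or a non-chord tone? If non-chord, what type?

Chord tone (the fifth of E major triad).

E major triad contains E, G#, B; B is the fifth, so it is a chord tone.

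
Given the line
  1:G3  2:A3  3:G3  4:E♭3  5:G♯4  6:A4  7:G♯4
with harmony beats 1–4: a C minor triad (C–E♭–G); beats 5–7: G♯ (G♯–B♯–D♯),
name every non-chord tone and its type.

The harmony at that moment is C minor triad (C, E♭, G); A3 is not a chord tone.
It is approached by step up from G3 and left by step down to G3.
Step away and step back to the same note — a neighbor tone (upper neighbor).
The harmony at that moment is G♯ major triad (G♯, B♯, D♯); A4 is not a chord tone.
It is approached by step up from G♯4 and left by step down to G♯4.
Step away and step back to the same note — a neighbor tone (upper neighbor).

A3 (beat 2) — neighbor tone; A4 (beat 6) — neighbor tone.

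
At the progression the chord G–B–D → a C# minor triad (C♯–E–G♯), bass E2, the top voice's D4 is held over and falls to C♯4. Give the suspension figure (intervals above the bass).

At the second chord the bass is E2. The suspended D4 lies a seventh above the bass; after resolving down by step to C♯4, the interval above the bass becomes a sixth.
Suspension figures are named by those two intervals: 7–6.

7–6 suspension.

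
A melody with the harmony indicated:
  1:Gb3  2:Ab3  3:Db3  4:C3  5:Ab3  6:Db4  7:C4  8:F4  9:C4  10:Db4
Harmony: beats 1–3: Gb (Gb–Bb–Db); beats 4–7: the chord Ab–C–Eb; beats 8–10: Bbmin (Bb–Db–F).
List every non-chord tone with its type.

The harmony at that moment is Gb major triad (Gb, Bb, Db); Ab3 is not a chord tone.
It is approached by step up from Gb3 and left by leap down to Db3.
Step in, leap out — an escape tone.
The harmony at that moment is Ab major triad (Ab, C, Eb); Db4 is not a chord tone.
It is approached by leap up from Ab3 and left by step down to C4.
Leap in, step out — an appoggiatura.
The harmony at that moment is Bb minor triad (Bb, Db, F); C4 is not a chord tone.
It is approached by leap down from F4 and left by step up to Db4.
Leap in, step out — an appoggiatura.

Ab3 (beat 2) — escape tone; Db4 (beat 6) — appoggiatura; C4 (beat 9) — appoggiatura.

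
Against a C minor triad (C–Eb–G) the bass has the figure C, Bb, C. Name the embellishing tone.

The harmony at that moment is C minor triad (C, Eb, G); Bb is not a chord tone.
It is approached by step down from C and left by step up to C.
Step away and step back to the same note — a neighbor tone (lower neighbor).

Bb is a neighbor tone.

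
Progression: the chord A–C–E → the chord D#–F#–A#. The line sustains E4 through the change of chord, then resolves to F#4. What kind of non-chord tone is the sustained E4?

The harmony at that moment is D# minor triad (D#, F#, A#); E4 is not a chord tone.
It is held over (the same pitch as the preceding E4) and left by step up to F#4.
Held over from the previous chord and resolving up by step — a retardation.

E4 is a retardation.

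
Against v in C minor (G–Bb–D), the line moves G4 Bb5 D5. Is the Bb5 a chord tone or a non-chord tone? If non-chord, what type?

G minor triad contains G, Bb, D; Bb is the third, so it is a chord tone.

Chord tone (the third of G minor triad).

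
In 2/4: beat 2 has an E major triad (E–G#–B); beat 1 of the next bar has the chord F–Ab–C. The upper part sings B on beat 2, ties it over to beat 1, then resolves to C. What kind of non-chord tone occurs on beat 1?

Retardation.

The harmony at that moment is F minor triad (F, Ab, C); B is not a chord tone.
It is held over (the same pitch as the preceding B) and left by step up to C.
Held over from the previous chord and resolving up by step — a retardation.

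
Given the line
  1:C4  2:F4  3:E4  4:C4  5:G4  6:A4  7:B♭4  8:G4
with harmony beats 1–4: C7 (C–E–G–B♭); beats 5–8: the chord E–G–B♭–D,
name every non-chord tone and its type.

The harmony at that moment is C dominant seventh chord (C, E, G, B♭); F4 is not a chord tone.
It is approached by leap up from C4 and left by step down to E4.
Leap in, step out — an appoggiatura.
The harmony at that moment is E half-diminished seventh chord (E, G, B♭, D); A4 is not a chord tone.
It is approached by step up from G4 and left by step up to B♭4.
Step in, step out in the same direction — a passing tone.

F4 (beat 2) — appoggiatura; A4 (beat 6) — passing tone.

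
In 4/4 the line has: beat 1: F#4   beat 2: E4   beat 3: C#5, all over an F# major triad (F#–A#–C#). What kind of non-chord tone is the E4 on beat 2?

The harmony at that moment is F# major triad (F#, A#, C#); E4 is not a chord tone.
It is approached by step down from F#4 and left by leap up to C#5.
Step in, leap out, on a weak beat — an escape tone.

Escape tone.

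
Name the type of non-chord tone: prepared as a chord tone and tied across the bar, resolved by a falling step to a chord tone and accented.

Suspension.

Approach: by preparation — the pitch is first a chord tone, then held (tied or repeated) while the harmony changes under it. Departure: down by step. Metric position: strong.
A prepared dissonance that resolves downward by step — a suspension. (The same figure resolving upward would be a retardation.)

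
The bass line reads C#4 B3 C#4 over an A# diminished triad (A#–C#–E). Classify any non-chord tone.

The harmony at that moment is A# diminished triad (A#, C#, E); B3 is not a chord tone.
It is approached by step down from C#4 and left by step up to C#4.
Step away and step back to the same note — a neighbor tone (lower neighbor).

B3 is a neighbor tone.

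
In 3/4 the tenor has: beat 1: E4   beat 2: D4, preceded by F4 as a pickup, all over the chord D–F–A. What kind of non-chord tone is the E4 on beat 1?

The harmony at that moment is D minor triad (D, F, A); E4 is not a chord tone.
It is approached by step down from F4 and left by step down to D4.
Step in, step out in the same direction — a passing tone.

Passing tone.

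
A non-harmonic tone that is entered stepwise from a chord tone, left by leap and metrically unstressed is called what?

Approach: by step. Departure: by leap. Metric position: weak.
Step in, leap out, from a weak position — an escape tone (échappée). (It is the mirror image of the appoggiatura, which leaps in and steps out on a strong beat.)

Escape tone.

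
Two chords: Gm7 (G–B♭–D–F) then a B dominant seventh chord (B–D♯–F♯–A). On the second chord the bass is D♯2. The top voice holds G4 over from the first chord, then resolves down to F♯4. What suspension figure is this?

4–3 suspension.

At the second chord the bass is D♯2. The suspended G4 lies a fourth above the bass; after resolving down by step to F♯4, the interval above the bass becomes a third.
Suspension figures are named by those two intervals: 4–3.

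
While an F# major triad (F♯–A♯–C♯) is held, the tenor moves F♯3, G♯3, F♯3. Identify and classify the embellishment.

G♯3 is a neighbor tone.

The harmony at that moment is F♯ major triad (F♯, A♯, C♯); G♯3 is not a chord tone.
It is approached by step up from F♯3 and left by step down to F♯3.
Step away and step back to the same note — a neighbor tone (upper neighbor).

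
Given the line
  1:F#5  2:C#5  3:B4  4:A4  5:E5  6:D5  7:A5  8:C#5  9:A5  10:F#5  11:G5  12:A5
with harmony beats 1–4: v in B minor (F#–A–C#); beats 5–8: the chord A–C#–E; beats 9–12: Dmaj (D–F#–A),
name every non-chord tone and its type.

The harmony at that moment is F# minor triad (F#, A, C#); B4 is not a chord tone.
It is approached by step down from C#5 and left by step down to A4.
Step in, step out in the same direction — a passing tone.
The harmony at that moment is A major triad (A, C#, E); D5 is not a chord tone.
It is approached by step down from E5 and left by leap up to A5.
Step in, leap out — an escape tone.
The harmony at that moment is D major triad (D, F#, A); G5 is not a chord tone.
It is approached by step up from F#5 and left by step up to A5.
Step in, step out in the same direction — a passing tone.

B4 (beat 3) — passing tone; D5 (beat 6) — escape tone; G5 (beat 11) — passing tone.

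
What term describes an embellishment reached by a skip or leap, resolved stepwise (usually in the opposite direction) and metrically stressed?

Appoggiatura.

Approach: by leap. Departure: by step. Metric position: strong.
Leap in, step out, in a metrically strong position — an appoggiatura. (It is the mirror image of the escape tone, which steps in and leaps out from a weak position.)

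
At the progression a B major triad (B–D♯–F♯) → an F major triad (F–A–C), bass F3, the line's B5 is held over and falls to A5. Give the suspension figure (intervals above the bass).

At the second chord the bass is F3. The suspended B5 lies a fourth above the bass; after resolving down by step to A5, the interval above the bass becomes a third.
Suspension figures are named by those two intervals: 4–3.

4–3 suspension.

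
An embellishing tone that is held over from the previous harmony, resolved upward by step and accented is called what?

Approach: by preparation — the pitch is first a chord tone, then held (tied or repeated) while the harmony changes under it. Departure: up by step. Metric position: strong.
A prepared dissonance that resolves upward by step — a retardation. (The same figure resolving downward would be a suspension.)

Retardation.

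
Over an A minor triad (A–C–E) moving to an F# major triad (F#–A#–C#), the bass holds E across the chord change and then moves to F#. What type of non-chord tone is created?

The harmony at that moment is F# major triad (F#, A#, C#); E is not a chord tone.
It is held over (the same pitch as the preceding E) and left by step up to F#.
Held over from the previous chord and resolving up by step — a retardation.

E is a retardation.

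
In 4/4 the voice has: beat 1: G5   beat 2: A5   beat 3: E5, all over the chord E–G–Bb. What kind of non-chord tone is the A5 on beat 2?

Escape tone.

The harmony at that moment is E diminished triad (E, G, Bb); A5 is not a chord tone.
It is approached by step up from G5 and left by leap down to E5.
Step in, leap out, on a weak beat — an escape tone.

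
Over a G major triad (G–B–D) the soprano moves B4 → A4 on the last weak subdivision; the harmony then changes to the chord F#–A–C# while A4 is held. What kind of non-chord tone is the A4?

The harmony at that moment is G major triad (G, B, D); A4 is not a chord tone.
It is approached by step down from B4 and then sustained as the same pitch into the next harmony.
Arriving early and becoming a chord tone when the harmony changes — an anticipation.

A4 is an anticipation.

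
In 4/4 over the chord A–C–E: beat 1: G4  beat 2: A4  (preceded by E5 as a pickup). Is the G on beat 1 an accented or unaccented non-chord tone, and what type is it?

Accented appoggiatura.

The harmony at that moment is A minor triad (A, C, E); G4 is not a chord tone.
It is approached by leap down from E5 and left by step up to A4.
Leap in, step out — an appoggiatura.
It falls on the downbeat, so it is accented.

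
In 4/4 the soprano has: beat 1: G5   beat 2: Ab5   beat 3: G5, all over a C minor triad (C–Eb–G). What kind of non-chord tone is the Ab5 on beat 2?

The harmony at that moment is C minor triad (C, Eb, G); Ab5 is not a chord tone.
It is approached by step up from G5 and left by step down to G5.
Step away and step back to the same note — a neighbor tone (upper neighbor).

Upper neighbor tone.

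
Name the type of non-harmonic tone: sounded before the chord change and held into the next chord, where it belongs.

Anticipation.

Approach: ahead of the chord change (typically by step), so it is dissonant against the current harmony. Departure: none — the same pitch is restated or held and is a chord tone of the new harmony.
Dissonant first, consonant once the harmony catches up: the note simply arrives early — an anticipation. (The reverse timing, consonant first and dissonant after the change, would be a suspension or retardation.)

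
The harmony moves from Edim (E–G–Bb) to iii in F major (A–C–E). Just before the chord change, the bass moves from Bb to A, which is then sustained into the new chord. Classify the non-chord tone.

A is an anticipation.

The harmony at that moment is E diminished triad (E, G, Bb); A is not a chord tone.
It is approached by step down from Bb and then sustained as the same pitch into the next harmony.
Arriving early and becoming a chord tone when the harmony changes — an anticipation.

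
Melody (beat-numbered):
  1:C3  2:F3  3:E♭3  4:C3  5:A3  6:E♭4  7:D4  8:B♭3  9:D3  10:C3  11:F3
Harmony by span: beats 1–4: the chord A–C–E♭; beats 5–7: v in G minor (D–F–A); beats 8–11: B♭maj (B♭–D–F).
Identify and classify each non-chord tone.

The harmony at that moment is A diminished triad (A, C, E♭); F3 is not a chord tone.
It is approached by leap up from C3 and left by step down to E♭3.
Leap in, step out — an appoggiatura.
The harmony at that moment is D minor triad (D, F, A); E♭4 is not a chord tone.
It is approached by leap up from A3 and left by step down to D4.
Leap in, step out — an appoggiatura.
The harmony at that moment is B♭ major triad (B♭, D, F); C3 is not a chord tone.
It is approached by step down from D3 and left by leap up to F3.
Step in, leap out — an escape tone.

F3 (beat 2) — appoggiatura; E♭4 (beat 6) — appoggiatura; C3 (beat 10) — escape tone.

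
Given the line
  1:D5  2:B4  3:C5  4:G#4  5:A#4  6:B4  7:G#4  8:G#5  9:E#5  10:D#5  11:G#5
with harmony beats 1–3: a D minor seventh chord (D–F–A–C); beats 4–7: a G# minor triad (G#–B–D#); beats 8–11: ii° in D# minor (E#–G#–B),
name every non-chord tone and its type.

The harmony at that moment is D minor seventh chord (D, F, A, C); B4 is not a chord tone.
It is approached by leap down from D5 and left by step up to C5.
Leap in, step out — an appoggiatura.
The harmony at that moment is G# minor triad (G#, B, D#); A#4 is not a chord tone.
It is approached by step up from G#4 and left by step up to B4.
Step in, step out in the same direction — a passing tone.
The harmony at that moment is E# diminished triad (E#, G#, B); D#5 is not a chord tone.
It is approached by step down from E#5 and left by leap up to G#5.
Step in, leap out — an escape tone.

B4 (beat 2) — appoggiatura; A#4 (beat 5) — passing tone; D#5 (beat 10) — escape tone.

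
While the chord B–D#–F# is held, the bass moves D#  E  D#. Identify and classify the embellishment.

E is a neighbor tone.

The harmony at that moment is B major triad (B, D#, F#); E is not a chord tone.
It is approached by step up from D# and left by step down to D#.
Step away and step back to the same note — a neighbor tone (upper neighbor).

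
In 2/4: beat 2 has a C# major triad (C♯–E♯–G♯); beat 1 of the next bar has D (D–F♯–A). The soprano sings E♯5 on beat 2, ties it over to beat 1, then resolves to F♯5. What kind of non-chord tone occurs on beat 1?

The harmony at that moment is D major triad (D, F♯, A); E♯5 is not a chord tone.
It is held over (the same pitch as the preceding E♯5) and left by step up to F♯5.
Held over from the previous chord and resolving up by step — a retardation.

Retardation.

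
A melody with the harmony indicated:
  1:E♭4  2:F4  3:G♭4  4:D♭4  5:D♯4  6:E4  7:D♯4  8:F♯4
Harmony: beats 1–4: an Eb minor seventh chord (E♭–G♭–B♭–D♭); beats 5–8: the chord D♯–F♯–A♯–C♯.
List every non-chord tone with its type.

The harmony at that moment is E♭ minor seventh chord (E♭, G♭, B♭, D♭); F4 is not a chord tone.
It is approached by step up from E♭4 and left by step up to G♭4.
Step in, step out in the same direction — a passing tone.
The harmony at that moment is D♯ minor seventh chord (D♯, F♯, A♯, C♯); E4 is not a chord tone.
It is approached by step up from D♯4 and left by step down to D♯4.
Step away and step back to the same note — a neighbor tone (upper neighbor).

F4 (beat 2) — passing tone; E4 (beat 6) — neighbor tone.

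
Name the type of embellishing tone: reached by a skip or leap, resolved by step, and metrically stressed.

Approach: by leap. Departure: by step. Metric position: strong.
Leap in, step out, in a metrically strong position — an appoggiatura. (It is the mirror image of the escape tone, which steps in and leaps out from a weak position.)

Appoggiatura.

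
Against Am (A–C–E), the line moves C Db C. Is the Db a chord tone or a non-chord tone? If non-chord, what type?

Non-chord tone — a neighbor tone.

The harmony at that moment is A minor triad (A, C, E); Db is not a chord tone.
It is approached by step up from C and left by step down to C.
Step away and step back to the same note — a neighbor tone (upper neighbor).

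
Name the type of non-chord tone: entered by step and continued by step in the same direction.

Passing tone.

Approach: by step. Departure: by step, continuing in the same direction.
Stepwise on both sides with no change of direction means the note fills in the space between two different chord tones — a passing tone. (Had it turned back to its starting note it would be a neighbor tone instead.)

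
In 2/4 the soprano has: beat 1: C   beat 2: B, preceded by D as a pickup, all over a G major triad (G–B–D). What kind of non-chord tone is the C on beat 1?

Passing tone.

The harmony at that moment is G major triad (G, B, D); C is not a chord tone.
It is approached by step down from D and left by step down to B.
Step in, step out in the same direction — a passing tone.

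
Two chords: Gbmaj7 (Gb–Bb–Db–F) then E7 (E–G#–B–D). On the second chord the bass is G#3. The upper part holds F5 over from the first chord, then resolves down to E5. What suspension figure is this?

7–6 suspension.

At the second chord the bass is G#3. The suspended F5 lies a seventh above the bass; after resolving down by step to E5, the interval above the bass becomes a sixth.
Suspension figures are named by those two intervals: 7–6.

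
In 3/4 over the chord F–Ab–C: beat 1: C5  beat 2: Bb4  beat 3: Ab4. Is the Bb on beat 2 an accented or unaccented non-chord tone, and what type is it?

The harmony at that moment is F minor triad (F, Ab, C); Bb4 is not a chord tone.
It is approached by step down from C5 and left by step down to Ab4.
Step in, step out in the same direction — a passing tone.
It falls on a weak beat, so it is unaccented.

Unaccented passing tone.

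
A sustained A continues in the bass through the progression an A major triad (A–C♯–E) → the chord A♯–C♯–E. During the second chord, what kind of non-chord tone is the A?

The harmony at that moment is A♯ diminished triad (A♯, C♯, E); A is not a chord tone.
It is held over (the same pitch as the preceding A) and then sustained as the same pitch into the next harmony.
Sustained through a change of harmony — a pedal tone.

Pedal tone (pedal point).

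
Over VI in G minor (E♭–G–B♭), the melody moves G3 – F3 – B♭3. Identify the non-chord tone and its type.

The harmony at that moment is E♭ major triad (E♭, G, B♭); F3 is not a chord tone.
It is approached by step down from G3 and left by leap up to B♭3.
Step in, leap out — an escape tone.

F3 is an escape tone.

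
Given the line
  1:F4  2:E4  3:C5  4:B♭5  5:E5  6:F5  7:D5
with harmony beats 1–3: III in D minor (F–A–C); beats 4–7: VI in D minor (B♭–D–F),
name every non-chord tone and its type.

E4 (beat 2) — escape tone; E5 (beat 5) — appoggiatura.

The harmony at that moment is F major triad (F, A, C); E4 is not a chord tone.
It is approached by step down from F4 and left by leap up to C5.
Step in, leap out — an escape tone.
The harmony at that moment is B♭ major triad (B♭, D, F); E5 is not a chord tone.
It is approached by leap down from B♭5 and left by step up to F5.
Leap in, step out — an appoggiatura.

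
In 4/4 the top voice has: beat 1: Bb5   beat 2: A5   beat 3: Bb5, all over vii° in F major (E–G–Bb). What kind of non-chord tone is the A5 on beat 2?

Lower neighbor tone.

The harmony at that moment is E diminished triad (E, G, Bb); A5 is not a chord tone.
It is approached by step down from Bb5 and left by step up to Bb5.
Step away and step back to the same note — a neighbor tone (lower neighbor).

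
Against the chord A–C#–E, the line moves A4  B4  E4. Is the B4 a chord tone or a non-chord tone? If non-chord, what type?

The harmony at that moment is A major triad (A, C#, E); B4 is not a chord tone.
It is approached by step up from A4 and left by leap down to E4.
Step in, leap out — an escape tone.

Non-chord tone — an escape tone.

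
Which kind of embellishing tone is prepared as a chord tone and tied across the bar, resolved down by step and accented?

Suspension.

Approach: by preparation — the pitch is first a chord tone, then held (tied or repeated) while the harmony changes under it. Departure: down by step. Metric position: strong.
A prepared dissonance that resolves downward by step — a suspension. (The same figure resolving upward would be a retardation.)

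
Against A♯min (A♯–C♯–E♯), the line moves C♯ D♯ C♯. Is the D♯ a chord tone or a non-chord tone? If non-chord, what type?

The harmony at that moment is A♯ minor triad (A♯, C♯, E♯); D♯ is not a chord tone.
It is approached by step up from C♯ and left by step down to C♯.
Step away and step back to the same note — a neighbor tone (upper neighbor).

Non-chord tone — a neighbor tone.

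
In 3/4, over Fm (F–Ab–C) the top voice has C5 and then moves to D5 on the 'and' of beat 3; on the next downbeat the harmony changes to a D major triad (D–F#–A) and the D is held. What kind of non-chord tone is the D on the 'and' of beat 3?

The harmony at that moment is F minor triad (F, Ab, C); D5 is not a chord tone.
It is approached by step up from C5 and then sustained as the same pitch into the next harmony.
Arriving early and becoming a chord tone when the harmony changes — an anticipation.

Anticipation.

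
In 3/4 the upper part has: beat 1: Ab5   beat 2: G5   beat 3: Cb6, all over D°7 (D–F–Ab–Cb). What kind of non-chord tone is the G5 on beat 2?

Escape tone.

The harmony at that moment is D diminished seventh chord (D, F, Ab, Cb); G5 is not a chord tone.
It is approached by step down from Ab5 and left by leap up to Cb6.
Step in, leap out, on a weak beat — an escape tone.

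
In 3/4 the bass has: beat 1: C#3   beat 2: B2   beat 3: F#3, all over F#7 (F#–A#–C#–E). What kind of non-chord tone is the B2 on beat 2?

The harmony at that moment is F# dominant seventh chord (F#, A#, C#, E); B2 is not a chord tone.
It is approached by step down from C#3 and left by leap up to F#3.
Step in, leap out, on a weak beat — an escape tone.

Escape tone.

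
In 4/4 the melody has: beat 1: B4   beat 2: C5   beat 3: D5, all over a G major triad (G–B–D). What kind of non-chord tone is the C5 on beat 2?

Passing tone.

The harmony at that moment is G major triad (G, B, D); C5 is not a chord tone.
It is approached by step up from B4 and left by step up to D5.
Step in, step out in the same direction — a passing tone.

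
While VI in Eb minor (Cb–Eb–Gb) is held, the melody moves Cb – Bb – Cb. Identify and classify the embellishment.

Bb is a neighbor tone.

The harmony at that moment is Cb major triad (Cb, Eb, Gb); Bb is not a chord tone.
It is approached by step down from Cb and left by step up to Cb.
Step away and step back to the same note — a neighbor tone (lower neighbor).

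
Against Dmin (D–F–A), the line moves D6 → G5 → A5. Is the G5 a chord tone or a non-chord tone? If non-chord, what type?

Non-chord tone — an appoggiatura.

The harmony at that moment is D minor triad (D, F, A); G5 is not a chord tone.
It is approached by leap down from D6 and left by step up to A5.
Leap in, step out — an appoggiatura.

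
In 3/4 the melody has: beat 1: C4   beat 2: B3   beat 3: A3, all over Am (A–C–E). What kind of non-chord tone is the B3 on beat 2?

Passing tone.

The harmony at that moment is A minor triad (A, C, E); B3 is not a chord tone.
It is approached by step down from C4 and left by step down to A3.
Step in, step out in the same direction — a passing tone.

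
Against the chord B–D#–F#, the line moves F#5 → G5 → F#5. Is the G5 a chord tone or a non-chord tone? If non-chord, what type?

The harmony at that moment is B major triad (B, D#, F#); G5 is not a chord tone.
It is approached by step up from F#5 and left by step down to F#5.
Step away and step back to the same note — a neighbor tone (upper neighbor).

Non-chord tone — a neighbor tone.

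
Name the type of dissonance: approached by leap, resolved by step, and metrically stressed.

Approach: by leap. Departure: by step. Metric position: strong.
Leap in, step out, in a metrically strong position — an appoggiatura. (It is the mirror image of the escape tone, which steps in and leaps out from a weak position.)

Appoggiatura.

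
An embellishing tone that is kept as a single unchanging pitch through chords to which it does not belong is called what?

Approach: none. Departure: none — a single pitch is sustained while the chords change around it, passing through harmonies that do not contain it.
No melodic motion at all; the dissonance is created entirely by the moving harmonies against the stationary note — a pedal tone (pedal point).

Pedal tone.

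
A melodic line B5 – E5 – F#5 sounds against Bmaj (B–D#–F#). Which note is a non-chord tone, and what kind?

The harmony at that moment is B major triad (B, D#, F#); E5 is not a chord tone.
It is approached by leap down from B5 and left by step up to F#5.
Leap in, step out — an appoggiatura.

E5 is an appoggiatura.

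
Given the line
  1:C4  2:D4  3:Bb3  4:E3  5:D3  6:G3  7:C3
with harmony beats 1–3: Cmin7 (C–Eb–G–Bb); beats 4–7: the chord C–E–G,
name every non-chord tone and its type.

The harmony at that moment is C minor seventh chord (C, Eb, G, Bb); D4 is not a chord tone.
It is approached by step up from C4 and left by leap down to Bb3.
Step in, leap out — an escape tone.
The harmony at that moment is C major triad (C, E, G); D3 is not a chord tone.
It is approached by step down from E3 and left by leap up to G3.
Step in, leap out — an escape tone.

D4 (beat 2) — escape tone; D3 (beat 5) — escape tone.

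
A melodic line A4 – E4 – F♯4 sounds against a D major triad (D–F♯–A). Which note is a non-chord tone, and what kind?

E4 is an appoggiatura.

The harmony at that moment is D major triad (D, F♯, A); E4 is not a chord tone.
It is approached by leap down from A4 and left by step up to F♯4.
Leap in, step out — an appoggiatura.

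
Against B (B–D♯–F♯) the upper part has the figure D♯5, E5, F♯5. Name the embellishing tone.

E5 is a passing tone.

The harmony at that moment is B major triad (B, D♯, F♯); E5 is not a chord tone.
It is approached by step up from D♯5 and left by step up to F♯5.
Step in, step out in the same direction — a passing tone.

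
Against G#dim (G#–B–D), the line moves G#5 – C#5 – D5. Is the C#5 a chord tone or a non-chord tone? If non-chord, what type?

The harmony at that moment is G# diminished triad (G#, B, D); C#5 is not a chord tone.
It is approached by leap down from G#5 and left by step up to D5.
Leap in, step out — an appoggiatura.

Non-chord tone — an appoggiatura.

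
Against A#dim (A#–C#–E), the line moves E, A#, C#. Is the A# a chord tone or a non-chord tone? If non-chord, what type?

A# diminished triad contains A#, C#, E; A# is the root, so it is a chord tone.

Chord tone (the root of A# diminished triad).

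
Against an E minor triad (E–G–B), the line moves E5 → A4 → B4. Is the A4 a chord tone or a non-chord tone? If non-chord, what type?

Non-chord tone — an appoggiatura.

The harmony at that moment is E minor triad (E, G, B); A4 is not a chord tone.
It is approached by leap down from E5 and left by step up to B4.
Leap in, step out — an appoggiatura.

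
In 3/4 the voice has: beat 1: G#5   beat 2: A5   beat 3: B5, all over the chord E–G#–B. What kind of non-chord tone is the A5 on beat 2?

The harmony at that moment is E major triad (E, G#, B); A5 is not a chord tone.
It is approached by step up from G#5 and left by step up to B5.
Step in, step out in the same direction — a passing tone.

Passing tone.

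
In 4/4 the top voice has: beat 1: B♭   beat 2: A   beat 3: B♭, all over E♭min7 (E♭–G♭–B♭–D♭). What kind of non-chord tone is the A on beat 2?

The harmony at that moment is E♭ minor seventh chord (E♭, G♭, B♭, D♭); A is not a chord tone.
It is approached by step down from B♭ and left by step up to B♭.
Step away and step back to the same note — a neighbor tone (lower neighbor).

Lower neighbor tone.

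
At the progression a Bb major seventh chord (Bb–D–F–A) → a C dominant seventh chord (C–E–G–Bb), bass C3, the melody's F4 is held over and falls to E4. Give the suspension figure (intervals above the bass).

At the second chord the bass is C3. The suspended F4 lies a fourth above the bass; after resolving down by step to E4, the interval above the bass becomes a third.
Suspension figures are named by those two intervals: 4–3.

4–3 suspension.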